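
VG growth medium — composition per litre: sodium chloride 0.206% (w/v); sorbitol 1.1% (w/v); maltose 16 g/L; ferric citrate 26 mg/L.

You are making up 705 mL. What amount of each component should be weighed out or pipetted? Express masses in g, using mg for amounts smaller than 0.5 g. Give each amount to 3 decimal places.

sodium chloride 1.452 g; sorbitol 7.755 g; maltose 11.280 g; ferric citrate 18.330 mg

Scale factor relative to 1 L: 0.705.
sodium chloride: 0.206% w/v = 2.06 g/L → 2.06 × 0.705 L = 1.452 g
sorbitol: 1.1 g per 100 mL × 705 mL ÷ 100 = 7.755 g
maltose: 16 g/L × 0.705 L = 11.280 g
ferric citrate: 26 mg/L × 0.705 L = 18.330 mg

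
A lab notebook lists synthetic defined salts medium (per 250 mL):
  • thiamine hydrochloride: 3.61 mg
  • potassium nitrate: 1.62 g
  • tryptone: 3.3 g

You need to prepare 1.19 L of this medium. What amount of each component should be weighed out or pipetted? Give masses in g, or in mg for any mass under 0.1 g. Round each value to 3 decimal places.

thiamine hydrochloride 17.184 mg; potassium nitrate 7.711 g; tryptone 15.708 g

Ratio of target to recipe volume: 1190 / 250 = 4.76.
thiamine hydrochloride: 3.61 mg × (1190 mL / 250 mL) = 17.184 mg
potassium nitrate: 1.62 g × (1190 mL / 250 mL) = 7.711 g
tryptone: 3.3 g × (1190 mL / 250 mL) = 15.708 g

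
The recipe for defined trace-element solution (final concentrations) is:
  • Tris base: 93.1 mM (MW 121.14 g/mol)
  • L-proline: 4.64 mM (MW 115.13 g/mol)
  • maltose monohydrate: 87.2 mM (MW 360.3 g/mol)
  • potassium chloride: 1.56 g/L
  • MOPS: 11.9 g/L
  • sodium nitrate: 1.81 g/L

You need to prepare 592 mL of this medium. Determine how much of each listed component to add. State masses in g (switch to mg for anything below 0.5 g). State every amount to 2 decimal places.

Scale factor relative to 1 L: 0.592.
Tris base: 93.1 mmol/L × 121.14 g/mol × 0.592 L ÷ 1000 = 6.68 g
L-proline: 4.64 mmol/L × 115.13 mg/mmol × 0.592 L = 316.25 mg
maltose monohydrate: 87.2 mmol/L × 360.3 g/mol × 0.592 L ÷ 1000 = 18.60 g
potassium chloride: 1.56 g/L × 0.592 L = 0.92 g
MOPS: 11.9 g/L × 0.592 L = 7.04 g
sodium nitrate: 1.81 g/L × 0.592 L = 1.07 g

Tris base 6.68 g; L-proline 316.25 mg; maltose monohydrate 18.60 g; potassium chloride 0.92 g; MOPS 7.04 g; sodium nitrate 1.07 g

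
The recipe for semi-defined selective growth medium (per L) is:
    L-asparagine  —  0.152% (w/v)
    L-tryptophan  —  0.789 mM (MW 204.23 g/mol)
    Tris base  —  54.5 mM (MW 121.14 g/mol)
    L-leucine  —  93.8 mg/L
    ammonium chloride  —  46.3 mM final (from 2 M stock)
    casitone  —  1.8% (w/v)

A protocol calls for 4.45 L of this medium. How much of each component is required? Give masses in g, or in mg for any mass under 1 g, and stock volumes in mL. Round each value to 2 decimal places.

L-asparagine 6.76 g; L-tryptophan 717.06 mg; Tris base 29.38 g; L-leucine 417.41 mg; ammonium chloride 103.02 mL; casitone 80.10 g

Scale factor relative to 1 L: 4.45.
L-asparagine: 0.152% w/v = 1.52 g/L → 1.52 × 4.45 L = 6.76 g
L-tryptophan: 0.789 mmol/L × 204.23 mg/mmol × 4.45 L = 717.06 mg
Tris base: 54.5 mmol/L × 121.14 g/mol × 4.45 L ÷ 1000 = 29.38 g
L-leucine: 93.8 mg/L × 4.45 L = 417.41 mg
ammonium chloride: dilute stock: 46.3 mM × 4450 mL ÷ 2000 mM = 103.02 mL
casitone: 1.8 g per 100 mL × 4450 mL ÷ 100 = 80.10 g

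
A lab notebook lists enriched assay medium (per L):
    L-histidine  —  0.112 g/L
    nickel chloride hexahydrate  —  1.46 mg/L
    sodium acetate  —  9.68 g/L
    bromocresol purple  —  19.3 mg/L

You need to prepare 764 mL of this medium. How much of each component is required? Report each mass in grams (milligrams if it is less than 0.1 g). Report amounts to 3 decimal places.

Scale factor relative to 1 L: 0.764.
L-histidine: 0.112 g/L × 0.764 L = 0.085568 g = 85.568 mg
nickel chloride hexahydrate: 1.46 mg/L × 0.764 L = 1.115 mg
sodium acetate: 9.68 g/L × 0.764 L = 7.396 g
bromocresol purple: 19.3 mg/L × 0.764 L = 14.745 mg

L-histidine 85.568 mg; nickel chloride hexahydrate 1.115 mg; sodium acetate 7.396 g; bromocresol purple 14.745 mg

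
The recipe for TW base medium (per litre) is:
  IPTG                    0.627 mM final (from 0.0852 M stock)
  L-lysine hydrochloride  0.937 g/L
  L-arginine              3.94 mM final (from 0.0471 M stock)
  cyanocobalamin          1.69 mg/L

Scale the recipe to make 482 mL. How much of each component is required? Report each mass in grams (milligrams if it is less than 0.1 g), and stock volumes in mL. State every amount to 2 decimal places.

Scale factor relative to 1 L: 0.482.
IPTG: C1V1 = C2V2 → 0.627 mM × 482 mL ÷ 85.2 mM = 3.55 mL
L-lysine hydrochloride: 0.937 g/L × 0.482 L = 0.45 g
L-arginine: dilute stock: 3.94 mM × 482 mL ÷ 47.1 mM = 40.32 mL
cyanocobalamin: 1.69 mg/L × 0.482 L = 0.81 mg

IPTG 3.55 mL; L-lysine hydrochloride 0.45 g; L-arginine 40.32 mL; cyanocobalamin 0.81 mg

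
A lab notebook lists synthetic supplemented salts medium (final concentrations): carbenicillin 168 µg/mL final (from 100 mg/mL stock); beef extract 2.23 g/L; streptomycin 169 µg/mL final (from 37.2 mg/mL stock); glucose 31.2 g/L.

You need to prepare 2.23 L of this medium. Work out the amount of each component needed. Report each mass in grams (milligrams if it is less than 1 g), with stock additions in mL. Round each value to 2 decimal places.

Scale factor relative to 1 L: 2.23.
carbenicillin: C1V1 = C2V2 → 168 µg/mL × 2230 mL ÷ 100000 µg/mL = 3.75 mL
beef extract: 2.23 g/L × 2.23 L = 4.97 g
streptomycin: C1V1 = C2V2 → 169 µg/mL × 2230 mL ÷ 37200 µg/mL = 10.13 mL
glucose: 31.2 g/L × 2.23 L = 69.58 g

carbenicillin 3.75 mL; beef extract 4.97 g; streptomycin 10.13 mL; glucose 69.58 g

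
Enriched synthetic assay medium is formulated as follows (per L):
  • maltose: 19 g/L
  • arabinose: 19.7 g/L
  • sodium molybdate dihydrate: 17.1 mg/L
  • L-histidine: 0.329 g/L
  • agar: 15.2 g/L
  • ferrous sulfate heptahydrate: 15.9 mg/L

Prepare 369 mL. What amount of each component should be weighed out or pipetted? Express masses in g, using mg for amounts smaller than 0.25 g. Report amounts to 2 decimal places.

maltose 7.01 g; arabinose 7.27 g; sodium molybdate dihydrate 6.31 mg; L-histidine 121.40 mg; agar 5.61 g; ferrous sulfate heptahydrate 5.87 mg

Target volume = 369 mL = 0.369 L.
maltose: 19 g/L × 0.369 L = 7.01 g
arabinose: 19.7 g/L × 0.369 L = 7.27 g
sodium molybdate dihydrate: 17.1 mg/L × 0.369 L = 6.31 mg
L-histidine: 0.329 g/L × 0.369 L = 0.121401 g = 121.40 mg
agar: 15.2 g/L × 0.369 L = 5.61 g
ferrous sulfate heptahydrate: 15.9 mg/L × 0.369 L = 5.87 mg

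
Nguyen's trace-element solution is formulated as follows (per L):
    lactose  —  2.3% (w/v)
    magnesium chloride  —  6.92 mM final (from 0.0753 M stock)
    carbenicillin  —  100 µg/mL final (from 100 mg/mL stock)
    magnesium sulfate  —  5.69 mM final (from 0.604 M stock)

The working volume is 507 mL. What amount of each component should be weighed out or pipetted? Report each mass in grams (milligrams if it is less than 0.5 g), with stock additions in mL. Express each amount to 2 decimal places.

Working volume: 507 mL = 0.507 L.
lactose: 2.3% w/v = 23 g/L → 23 × 0.507 L = 11.66 g
magnesium chloride: dilute stock: 6.92 mM × 507 mL ÷ 75.3 mM = 46.59 mL
carbenicillin: C1V1 = C2V2 → 100 µg/mL × 507 mL ÷ 100000 µg/mL = 0.51 mL
magnesium sulfate: C1V1 = C2V2 → 5.69 mM × 507 mL ÷ 604 mM = 4.78 mL

lactose 11.66 g; magnesium chloride 46.59 mL; carbenicillin 0.51 mL; magnesium sulfate 4.78 mL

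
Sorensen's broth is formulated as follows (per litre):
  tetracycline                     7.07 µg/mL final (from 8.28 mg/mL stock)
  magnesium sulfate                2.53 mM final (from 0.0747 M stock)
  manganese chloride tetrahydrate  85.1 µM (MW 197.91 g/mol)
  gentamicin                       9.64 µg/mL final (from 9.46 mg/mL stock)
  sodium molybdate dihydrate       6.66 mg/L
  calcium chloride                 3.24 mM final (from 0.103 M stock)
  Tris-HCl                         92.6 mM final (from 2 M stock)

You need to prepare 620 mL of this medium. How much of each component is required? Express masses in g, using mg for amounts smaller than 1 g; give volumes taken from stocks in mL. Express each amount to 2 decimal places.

Scale factor relative to 1 L: 0.62.
tetracycline: C1V1 = C2V2 → 7.07 µg/mL × 620 mL ÷ 8280 µg/mL = 0.53 mL
magnesium sulfate: V = C2·V2/C1 = 2.53 mM × 620 mL ÷ 74.7 mM = 21.00 mL
manganese chloride tetrahydrate: 85.1 µmol/L × 197.91 g/mol × 0.62 L ÷ 1000 = 10.44 mg
gentamicin: C1V1 = C2V2 → 9.64 µg/mL × 620 mL ÷ 9460 µg/mL = 0.63 mL
sodium molybdate dihydrate: 6.66 mg/L × 0.62 L = 4.13 mg
calcium chloride: dilute stock: 3.24 mM × 620 mL ÷ 103 mM = 19.50 mL
Tris-HCl: C1V1 = C2V2 → 92.6 mM × 620 mL ÷ 2000 mM = 28.71 mL

tetracycline 0.53 mL; magnesium sulfate 21.00 mL; manganese chloride tetrahydrate 10.44 mg; gentamicin 0.63 mL; sodium molybdate dihydrate 4.13 mg; calcium chloride 19.50 mL; Tris-HCl 28.71 mL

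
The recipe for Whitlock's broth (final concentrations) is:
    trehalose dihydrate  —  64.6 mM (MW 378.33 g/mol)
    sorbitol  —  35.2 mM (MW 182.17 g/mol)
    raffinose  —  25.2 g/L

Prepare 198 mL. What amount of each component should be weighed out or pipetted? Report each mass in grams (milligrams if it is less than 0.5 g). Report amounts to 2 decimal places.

trehalose dihydrate 4.84 g; sorbitol 1.27 g; raffinose 4.99 g

Scale factor relative to 1 L: 0.198.
trehalose dihydrate: 64.6 mmol/L × 378.33 g/mol × 0.198 L ÷ 1000 = 4.84 g
sorbitol: 35.2 mmol/L × 182.17 g/mol × 0.198 L ÷ 1000 = 1.27 g
raffinose: 25.2 g/L × 0.198 L = 4.99 g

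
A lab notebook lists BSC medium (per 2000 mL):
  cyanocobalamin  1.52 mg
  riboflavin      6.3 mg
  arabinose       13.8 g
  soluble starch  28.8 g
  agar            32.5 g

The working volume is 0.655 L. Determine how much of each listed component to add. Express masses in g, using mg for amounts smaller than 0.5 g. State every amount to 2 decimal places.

Ratio of target to recipe volume: 655 / 2000 = 0.3275.
cyanocobalamin: 1.52 mg × (655 mL / 2000 mL) = 0.50 mg
riboflavin: 6.3 mg × (655 mL / 2000 mL) = 2.06 mg
arabinose: 13.8 g × (655 mL / 2000 mL) = 4.52 g
soluble starch: 28.8 g × (655 mL / 2000 mL) = 9.43 g
agar: 32.5 g × (655 mL / 2000 mL) = 10.64 g

cyanocobalamin 0.50 mg; riboflavin 2.06 mg; arabinose 4.52 g; soluble starch 9.43 g; agar 10.64 g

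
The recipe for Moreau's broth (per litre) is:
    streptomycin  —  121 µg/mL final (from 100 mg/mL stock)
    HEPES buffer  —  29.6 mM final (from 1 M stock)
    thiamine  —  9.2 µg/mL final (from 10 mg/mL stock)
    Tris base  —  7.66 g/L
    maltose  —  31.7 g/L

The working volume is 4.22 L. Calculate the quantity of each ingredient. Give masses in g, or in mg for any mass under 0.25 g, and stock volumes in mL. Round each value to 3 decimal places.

Working volume: 4.22 L.
streptomycin: dilute stock: 121 µg/mL × 4220 mL ÷ 100000 µg/mL = 5.106 mL
HEPES buffer: C1V1 = C2V2 → 29.6 mM × 4220 mL ÷ 1000 mM = 124.912 mL
thiamine: V = C2·V2/C1 = 9.2 µg/mL × 4220 mL ÷ 10000 µg/mL = 3.882 mL
Tris base: 7.66 g/L × 4.22 L = 32.325 g
maltose: 31.7 g/L × 4.22 L = 133.774 g

streptomycin 5.106 mL; HEPES buffer 124.912 mL; thiamine 3.882 mL; Tris base 32.325 g; maltose 133.774 g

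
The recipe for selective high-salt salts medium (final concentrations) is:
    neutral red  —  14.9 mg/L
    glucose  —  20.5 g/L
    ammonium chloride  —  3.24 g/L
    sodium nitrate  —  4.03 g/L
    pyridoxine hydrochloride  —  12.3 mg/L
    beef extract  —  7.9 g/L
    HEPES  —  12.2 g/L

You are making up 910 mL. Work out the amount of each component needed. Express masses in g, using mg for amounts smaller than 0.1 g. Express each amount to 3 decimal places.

neutral red 13.559 mg; glucose 18.655 g; ammonium chloride 2.948 g; sodium nitrate 3.667 g; pyridoxine hydrochloride 11.193 mg; beef extract 7.189 g; HEPES 11.102 g

Target volume = 910 mL = 0.91 L.
neutral red: 14.9 mg/L × 0.91 L = 13.559 mg
glucose: 20.5 g/L × 0.91 L = 18.655 g
ammonium chloride: 3.24 g/L × 0.91 L = 2.948 g
sodium nitrate: 4.03 g/L × 0.91 L = 3.667 g
pyridoxine hydrochloride: 12.3 mg/L × 0.91 L = 11.193 mg
beef extract: 7.9 g/L × 0.91 L = 7.189 g
HEPES: 12.2 g/L × 0.91 L = 11.102 g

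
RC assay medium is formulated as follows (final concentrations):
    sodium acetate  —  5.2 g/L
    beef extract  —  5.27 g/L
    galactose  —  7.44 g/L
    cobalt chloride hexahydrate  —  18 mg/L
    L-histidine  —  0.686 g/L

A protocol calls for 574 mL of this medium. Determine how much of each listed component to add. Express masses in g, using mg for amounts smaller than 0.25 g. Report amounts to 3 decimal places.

sodium acetate 2.985 g; beef extract 3.025 g; galactose 4.271 g; cobalt chloride hexahydrate 10.332 mg; L-histidine 0.394 g

Target volume = 574 mL = 0.574 L.
sodium acetate: 5.2 g/L × 0.574 L = 2.985 g
beef extract: 5.27 g/L × 0.574 L = 3.025 g
galactose: 7.44 g/L × 0.574 L = 4.271 g
cobalt chloride hexahydrate: 18 mg/L × 0.574 L = 10.332 mg
L-histidine: 0.686 g/L × 0.574 L = 0.394 g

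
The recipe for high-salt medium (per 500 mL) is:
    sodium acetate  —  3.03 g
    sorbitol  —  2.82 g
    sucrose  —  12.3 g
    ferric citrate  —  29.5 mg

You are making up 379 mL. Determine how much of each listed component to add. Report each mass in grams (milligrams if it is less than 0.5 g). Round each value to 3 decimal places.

Ratio of target to recipe volume: 379 / 500 = 0.758.
sodium acetate: 3.03 g × (379 mL / 500 mL) = 2.297 g
sorbitol: 2.82 g × (379 mL / 500 mL) = 2.138 g
sucrose: 12.3 g × (379 mL / 500 mL) = 9.323 g
ferric citrate: 29.5 mg × (379 mL / 500 mL) = 22.361 mg

sodium acetate 2.297 g; sorbitol 2.138 g; sucrose 9.323 g; ferric citrate 22.361 mg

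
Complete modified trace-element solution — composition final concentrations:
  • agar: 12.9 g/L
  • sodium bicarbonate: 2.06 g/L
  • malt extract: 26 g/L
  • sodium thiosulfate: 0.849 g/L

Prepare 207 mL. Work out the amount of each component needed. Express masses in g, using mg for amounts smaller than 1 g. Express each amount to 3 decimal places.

agar 2.670 g; sodium bicarbonate 426.420 mg; malt extract 5.382 g; sodium thiosulfate 175.743 mg

Scale factor relative to 1 L: 0.207.
agar: 12.9 g/L × 0.207 L = 2.670 g
sodium bicarbonate: 2.06 g/L × 0.207 L = 0.42642 g = 426.420 mg
malt extract: 26 g/L × 0.207 L = 5.382 g
sodium thiosulfate: 0.849 g/L × 0.207 L = 0.175743 g = 175.743 mg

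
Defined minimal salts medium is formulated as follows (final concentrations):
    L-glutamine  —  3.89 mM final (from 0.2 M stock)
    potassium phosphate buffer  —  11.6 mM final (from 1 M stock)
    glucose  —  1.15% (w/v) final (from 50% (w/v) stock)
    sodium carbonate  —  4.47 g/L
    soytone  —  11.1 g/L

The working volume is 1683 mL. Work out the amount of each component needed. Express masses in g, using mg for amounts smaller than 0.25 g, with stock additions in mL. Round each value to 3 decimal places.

L-glutamine 32.734 mL; potassium phosphate buffer 19.523 mL; glucose 38.709 mL; sodium carbonate 7.523 g; soytone 18.681 g

Target volume = 1683 mL = 1.683 L.
L-glutamine: C1V1 = C2V2 → 3.89 mM × 1683 mL ÷ 200 mM = 32.734 mL
potassium phosphate buffer: V = C2·V2/C1 = 11.6 mM × 1683 mL ÷ 1000 mM = 19.523 mL
glucose: C1V1 = C2V2 → 1.15% ÷ 50% × 1683 mL = 38.709 mL
sodium carbonate: 4.47 g/L × 1.683 L = 7.523 g
soytone: 11.1 g/L × 1.683 L = 18.681 g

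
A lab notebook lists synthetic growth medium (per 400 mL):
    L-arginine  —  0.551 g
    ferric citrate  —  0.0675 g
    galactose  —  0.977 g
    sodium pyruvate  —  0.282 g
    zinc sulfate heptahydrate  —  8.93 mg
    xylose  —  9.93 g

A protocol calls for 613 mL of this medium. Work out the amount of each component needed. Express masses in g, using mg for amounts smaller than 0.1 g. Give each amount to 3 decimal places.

L-arginine 0.844 g; ferric citrate 0.103 g; galactose 1.497 g; sodium pyruvate 0.432 g; zinc sulfate heptahydrate 13.685 mg; xylose 15.218 g

Scale factor = 613 mL / 400 mL = 1.5325.
L-arginine: 0.551 g × (613 mL / 400 mL) = 0.844 g
ferric citrate: 0.0675 g × (613 mL / 400 mL) = 0.103 g
galactose: 0.977 g × (613 mL / 400 mL) = 1.497 g
sodium pyruvate: 0.282 g × (613 mL / 400 mL) = 0.432 g
zinc sulfate heptahydrate: 8.93 mg × (613 mL / 400 mL) = 13.685 mg
xylose: 9.93 g × (613 mL / 400 mL) = 15.218 g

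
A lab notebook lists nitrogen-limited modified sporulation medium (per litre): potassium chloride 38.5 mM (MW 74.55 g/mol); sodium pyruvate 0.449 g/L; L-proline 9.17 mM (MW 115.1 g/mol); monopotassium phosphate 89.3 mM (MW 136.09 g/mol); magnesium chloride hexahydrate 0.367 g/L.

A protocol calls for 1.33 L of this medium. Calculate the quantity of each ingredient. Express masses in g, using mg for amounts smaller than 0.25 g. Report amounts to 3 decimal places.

potassium chloride 3.817 g; sodium pyruvate 0.597 g; L-proline 1.404 g; monopotassium phosphate 16.163 g; magnesium chloride hexahydrate 0.488 g

Working volume: 1.33 L.
potassium chloride: 38.5 mmol/L × 74.55 g/mol × 1.33 L ÷ 1000 = 3.817 g
sodium pyruvate: 0.449 g/L × 1.33 L = 0.597 g
L-proline: 9.17 mmol/L × 115.1 g/mol × 1.33 L ÷ 1000 = 1.404 g
monopotassium phosphate: 89.3 mmol/L × 136.09 g/mol × 1.33 L ÷ 1000 = 16.163 g
magnesium chloride hexahydrate: 0.367 g/L × 1.33 L = 0.488 g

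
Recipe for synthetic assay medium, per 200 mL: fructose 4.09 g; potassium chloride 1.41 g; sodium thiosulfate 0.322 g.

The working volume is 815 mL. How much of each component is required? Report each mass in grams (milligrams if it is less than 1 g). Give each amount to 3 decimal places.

fructose 16.667 g; potassium chloride 5.746 g; sodium thiosulfate 1.312 g

Ratio of target to recipe volume: 815 / 200 = 4.075.
fructose: 4.09 g × (815 mL / 200 mL) = 16.667 g
potassium chloride: 1.41 g × (815 mL / 200 mL) = 5.746 g
sodium thiosulfate: 0.322 g × (815 mL / 200 mL) = 1.312 g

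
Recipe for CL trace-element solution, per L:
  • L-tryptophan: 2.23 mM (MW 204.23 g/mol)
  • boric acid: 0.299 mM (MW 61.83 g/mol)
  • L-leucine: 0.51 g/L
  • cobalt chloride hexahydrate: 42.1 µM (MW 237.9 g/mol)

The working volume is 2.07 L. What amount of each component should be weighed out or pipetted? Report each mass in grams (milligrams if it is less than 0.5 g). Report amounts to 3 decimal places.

L-tryptophan 0.943 g; boric acid 38.268 mg; L-leucine 1.056 g; cobalt chloride hexahydrate 20.732 mg

Working volume: 2.07 L.
L-tryptophan: 2.23 mmol/L × 204.23 g/mol × 2.07 L ÷ 1000 = 0.943 g
boric acid: 0.299 mmol/L × 61.83 mg/mmol × 2.07 L = 38.268 mg
L-leucine: 0.51 g/L × 2.07 L = 1.056 g
cobalt chloride hexahydrate: 42.1 µmol/L × 237.9 g/mol × 2.07 L ÷ 1000 = 20.732 mg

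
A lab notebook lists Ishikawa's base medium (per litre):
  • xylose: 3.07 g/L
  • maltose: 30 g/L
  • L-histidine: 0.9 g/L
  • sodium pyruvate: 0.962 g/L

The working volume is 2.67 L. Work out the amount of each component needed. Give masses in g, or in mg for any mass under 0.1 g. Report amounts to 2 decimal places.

xylose 8.20 g; maltose 80.10 g; L-histidine 2.40 g; sodium pyruvate 2.57 g

Scale factor relative to 1 L: 2.67.
xylose: 3.07 g/L × 2.67 L = 8.20 g
maltose: 30 g/L × 2.67 L = 80.10 g
L-histidine: 0.9 g/L × 2.67 L = 2.40 g
sodium pyruvate: 0.962 g/L × 2.67 L = 2.57 g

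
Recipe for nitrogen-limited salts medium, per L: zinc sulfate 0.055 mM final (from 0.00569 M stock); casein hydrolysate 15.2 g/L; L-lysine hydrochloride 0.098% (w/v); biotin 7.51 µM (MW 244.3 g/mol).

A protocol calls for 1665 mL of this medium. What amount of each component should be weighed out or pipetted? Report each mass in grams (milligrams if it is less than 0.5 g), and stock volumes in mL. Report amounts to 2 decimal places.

Scale factor relative to 1 L: 1.665.
zinc sulfate: C1V1 = C2V2 → 0.055 mM × 1665 mL ÷ 5.69 mM = 16.09 mL
casein hydrolysate: 15.2 g/L × 1.665 L = 25.31 g
L-lysine hydrochloride: 0.098% w/v = 0.98 g/L → 0.98 × 1.665 L = 1.63 g
biotin: 7.51 µmol/L × 244.3 g/mol × 1.665 L ÷ 1000 = 3.05 mg

zinc sulfate 16.09 mL; casein hydrolysate 25.31 g; L-lysine hydrochloride 1.63 g; biotin 3.05 mg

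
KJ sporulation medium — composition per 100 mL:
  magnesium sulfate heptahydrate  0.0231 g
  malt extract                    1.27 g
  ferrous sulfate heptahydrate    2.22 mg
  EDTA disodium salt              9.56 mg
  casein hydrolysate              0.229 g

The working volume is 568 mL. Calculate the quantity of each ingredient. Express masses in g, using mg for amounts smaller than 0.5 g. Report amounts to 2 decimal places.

magnesium sulfate heptahydrate 131.21 mg; malt extract 7.21 g; ferrous sulfate heptahydrate 12.61 mg; EDTA disodium salt 54.30 mg; casein hydrolysate 1.30 g

Ratio of target to recipe volume: 568 / 100 = 5.68.
magnesium sulfate heptahydrate: 0.0231 g × (568 mL / 100 mL) = 0.131208 g = 131.21 mg
malt extract: 1.27 g × (568 mL / 100 mL) = 7.21 g
ferrous sulfate heptahydrate: 2.22 mg × (568 mL / 100 mL) = 12.61 mg
EDTA disodium salt: 9.56 mg × (568 mL / 100 mL) = 54.30 mg
casein hydrolysate: 0.229 g × (568 mL / 100 mL) = 1.30 g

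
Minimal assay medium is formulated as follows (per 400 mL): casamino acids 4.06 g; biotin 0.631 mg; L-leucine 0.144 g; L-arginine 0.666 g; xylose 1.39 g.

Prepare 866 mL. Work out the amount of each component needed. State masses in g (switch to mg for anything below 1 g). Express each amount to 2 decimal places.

Ratio of target to recipe volume: 866 / 400 = 2.165.
casamino acids: 4.06 g × (866 mL / 400 mL) = 8.79 g
biotin: 0.631 mg × (866 mL / 400 mL) = 1.37 mg
L-leucine: 0.144 g × (866 mL / 400 mL) = 0.31176 g = 311.76 mg
L-arginine: 0.666 g × (866 mL / 400 mL) = 1.44 g
xylose: 1.39 g × (866 mL / 400 mL) = 3.01 g

casamino acids 8.79 g; biotin 1.37 mg; L-leucine 311.76 mg; L-arginine 1.44 g; xylose 3.01 g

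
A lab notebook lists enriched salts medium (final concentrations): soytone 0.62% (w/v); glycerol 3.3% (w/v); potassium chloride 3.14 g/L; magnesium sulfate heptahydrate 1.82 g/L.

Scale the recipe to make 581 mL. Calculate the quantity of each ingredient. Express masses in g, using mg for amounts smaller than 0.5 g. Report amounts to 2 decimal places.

Working volume: 581 mL = 0.581 L.
soytone: 0.62% w/v = 6.2 g/L → 6.2 × 0.581 L = 3.60 g
glycerol: 3.3% w/v = 33 g/L → 33 × 0.581 L = 19.17 g
potassium chloride: 3.14 g/L × 0.581 L = 1.82 g
magnesium sulfate heptahydrate: 1.82 g/L × 0.581 L = 1.06 g

soytone 3.60 g; glycerol 19.17 g; potassium chloride 1.82 g; magnesium sulfate heptahydrate 1.06 g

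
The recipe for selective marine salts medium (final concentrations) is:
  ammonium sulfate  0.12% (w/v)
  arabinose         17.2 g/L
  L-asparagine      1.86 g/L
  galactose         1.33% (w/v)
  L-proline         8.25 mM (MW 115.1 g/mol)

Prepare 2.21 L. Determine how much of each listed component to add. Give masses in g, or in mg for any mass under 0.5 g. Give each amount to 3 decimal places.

ammonium sulfate 2.652 g; arabinose 38.012 g; L-asparagine 4.111 g; galactose 29.393 g; L-proline 2.099 g

Scale factor relative to 1 L: 2.21.
ammonium sulfate: 0.12% w/v = 1.2 g/L → 1.2 × 2.21 L = 2.652 g
arabinose: 17.2 g/L × 2.21 L = 38.012 g
L-asparagine: 1.86 g/L × 2.21 L = 4.111 g
galactose: 1.33 g per 100 mL × 2210 mL ÷ 100 = 29.393 g
L-proline: 8.25 mmol/L × 115.1 g/mol × 2.21 L ÷ 1000 = 2.099 g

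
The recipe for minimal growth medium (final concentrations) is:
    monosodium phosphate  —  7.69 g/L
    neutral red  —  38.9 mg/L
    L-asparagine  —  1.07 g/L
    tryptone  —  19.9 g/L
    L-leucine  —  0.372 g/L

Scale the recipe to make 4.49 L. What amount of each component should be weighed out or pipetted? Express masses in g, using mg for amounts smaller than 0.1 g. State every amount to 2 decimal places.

Scale factor relative to 1 L: 4.49.
monosodium phosphate: 7.69 g/L × 4.49 L = 34.53 g
neutral red: 38.9 mg/L × 4.49 L = 174.661 mg = 0.17 g
L-asparagine: 1.07 g/L × 4.49 L = 4.80 g
tryptone: 19.9 g/L × 4.49 L = 89.35 g
L-leucine: 0.372 g/L × 4.49 L = 1.67 g

monosodium phosphate 34.53 g; neutral red 0.17 g; L-asparagine 4.80 g; tryptone 89.35 g; L-leucine 1.67 g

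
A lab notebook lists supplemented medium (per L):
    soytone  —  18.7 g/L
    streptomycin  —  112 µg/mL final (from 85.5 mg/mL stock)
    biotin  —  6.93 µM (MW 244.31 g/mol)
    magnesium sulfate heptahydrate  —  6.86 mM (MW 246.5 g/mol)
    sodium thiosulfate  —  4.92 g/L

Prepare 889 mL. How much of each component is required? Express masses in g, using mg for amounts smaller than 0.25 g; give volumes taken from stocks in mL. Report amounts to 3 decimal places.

soytone 16.624 g; streptomycin 1.165 mL; biotin 1.505 mg; magnesium sulfate heptahydrate 1.503 g; sodium thiosulfate 4.374 g

Scale factor relative to 1 L: 0.889.
soytone: 18.7 g/L × 0.889 L = 16.624 g
streptomycin: V = C2·V2/C1 = 112 µg/mL × 889 mL ÷ 85500 µg/mL = 1.165 mL
biotin: 6.93 µmol/L × 244.31 g/mol × 0.889 L ÷ 1000 = 1.505 mg
magnesium sulfate heptahydrate: 6.86 mmol/L × 246.5 g/mol × 0.889 L ÷ 1000 = 1.503 g
sodium thiosulfate: 4.92 g/L × 0.889 L = 4.374 g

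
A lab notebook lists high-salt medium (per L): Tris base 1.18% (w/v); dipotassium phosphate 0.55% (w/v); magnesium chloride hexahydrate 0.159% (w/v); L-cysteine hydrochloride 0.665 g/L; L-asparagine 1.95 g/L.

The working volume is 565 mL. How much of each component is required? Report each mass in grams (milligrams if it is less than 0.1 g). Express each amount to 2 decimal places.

Scale factor relative to 1 L: 0.565.
Tris base: 1.18% w/v = 11.8 g/L → 11.8 × 0.565 L = 6.67 g
dipotassium phosphate: 0.55 g per 100 mL × 565 mL ÷ 100 = 3.11 g
magnesium chloride hexahydrate: 0.159 g per 100 mL × 565 mL ÷ 100 = 0.90 g
L-cysteine hydrochloride: 0.665 g/L × 0.565 L = 0.38 g
L-asparagine: 1.95 g/L × 0.565 L = 1.10 g

Tris base 6.67 g; dipotassium phosphate 3.11 g; magnesium chloride hexahydrate 0.90 g; L-cysteine hydrochloride 0.38 g; L-asparagine 1.10 g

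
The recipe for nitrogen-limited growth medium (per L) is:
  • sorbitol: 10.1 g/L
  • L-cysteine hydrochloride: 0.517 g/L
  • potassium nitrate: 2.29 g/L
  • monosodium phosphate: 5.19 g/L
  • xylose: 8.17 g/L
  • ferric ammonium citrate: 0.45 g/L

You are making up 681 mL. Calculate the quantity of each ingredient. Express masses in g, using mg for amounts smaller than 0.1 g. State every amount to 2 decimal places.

sorbitol 6.88 g; L-cysteine hydrochloride 0.35 g; potassium nitrate 1.56 g; monosodium phosphate 3.53 g; xylose 5.56 g; ferric ammonium citrate 0.31 g

Target volume = 681 mL = 0.681 L.
sorbitol: 10.1 g/L × 0.681 L = 6.88 g
L-cysteine hydrochloride: 0.517 g/L × 0.681 L = 0.35 g
potassium nitrate: 2.29 g/L × 0.681 L = 1.56 g
monosodium phosphate: 5.19 g/L × 0.681 L = 3.53 g
xylose: 8.17 g/L × 0.681 L = 5.56 g
ferric ammonium citrate: 0.45 g/L × 0.681 L = 0.31 g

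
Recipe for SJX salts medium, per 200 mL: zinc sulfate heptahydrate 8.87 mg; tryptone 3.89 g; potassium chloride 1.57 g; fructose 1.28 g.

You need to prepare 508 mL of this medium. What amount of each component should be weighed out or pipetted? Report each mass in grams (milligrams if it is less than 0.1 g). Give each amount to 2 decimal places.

Scale factor = 508 mL / 200 mL = 2.54.
zinc sulfate heptahydrate: 8.87 mg × (508 mL / 200 mL) = 22.53 mg
tryptone: 3.89 g × (508 mL / 200 mL) = 9.88 g
potassium chloride: 1.57 g × (508 mL / 200 mL) = 3.99 g
fructose: 1.28 g × (508 mL / 200 mL) = 3.25 g

zinc sulfate heptahydrate 22.53 mg; tryptone 9.88 g; potassium chloride 3.99 g; fructose 3.25 g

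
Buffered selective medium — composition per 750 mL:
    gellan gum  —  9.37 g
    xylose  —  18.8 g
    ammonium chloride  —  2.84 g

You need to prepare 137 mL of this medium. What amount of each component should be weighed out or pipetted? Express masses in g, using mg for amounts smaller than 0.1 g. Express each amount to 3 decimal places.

gellan gum 1.712 g; xylose 3.434 g; ammonium chloride 0.519 g

Scale factor = 137 mL / 750 mL = 0.182667.
gellan gum: 9.37 g × (137 mL / 750 mL) = 1.712 g
xylose: 18.8 g × (137 mL / 750 mL) = 3.434 g
ammonium chloride: 2.84 g × (137 mL / 750 mL) = 0.519 g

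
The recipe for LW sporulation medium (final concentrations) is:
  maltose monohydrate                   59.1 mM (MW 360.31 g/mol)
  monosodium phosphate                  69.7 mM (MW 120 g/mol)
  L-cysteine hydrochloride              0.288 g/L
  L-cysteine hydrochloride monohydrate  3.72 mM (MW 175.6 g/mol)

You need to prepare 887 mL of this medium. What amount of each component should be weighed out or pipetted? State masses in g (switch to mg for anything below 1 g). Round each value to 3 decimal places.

Working volume: 887 mL = 0.887 L.
maltose monohydrate: 59.1 mmol/L × 360.31 g/mol × 0.887 L ÷ 1000 = 18.888 g
monosodium phosphate: 69.7 mmol/L × 120 g/mol × 0.887 L ÷ 1000 = 7.419 g
L-cysteine hydrochloride: 0.288 g/L × 0.887 L = 0.255456 g = 255.456 mg
L-cysteine hydrochloride monohydrate: 3.72 mmol/L × 175.6 mg/mmol × 0.887 L = 579.417 mg

maltose monohydrate 18.888 g; monosodium phosphate 7.419 g; L-cysteine hydrochloride 255.456 mg; L-cysteine hydrochloride monohydrate 579.417 mg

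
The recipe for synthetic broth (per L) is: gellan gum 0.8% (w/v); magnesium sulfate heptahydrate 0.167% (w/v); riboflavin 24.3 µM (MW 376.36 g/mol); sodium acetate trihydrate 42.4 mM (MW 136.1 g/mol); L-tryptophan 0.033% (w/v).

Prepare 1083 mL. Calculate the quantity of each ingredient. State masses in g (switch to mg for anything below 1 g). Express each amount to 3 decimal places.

Target volume = 1083 mL = 1.083 L.
gellan gum: 0.8% w/v = 8 g/L → 8 × 1.083 L = 8.664 g
magnesium sulfate heptahydrate: 0.167% w/v = 1.67 g/L → 1.67 × 1.083 L = 1.809 g
riboflavin: 24.3 µmol/L × 376.36 g/mol × 1.083 L ÷ 1000 = 9.905 mg
sodium acetate trihydrate: 42.4 mmol/L × 136.1 g/mol × 1.083 L ÷ 1000 = 6.250 g
L-tryptophan: 0.033% w/v = 0.33 g/L → 0.33 × 1.083 L = 0.35739 g = 357.390 mg

gellan gum 8.664 g; magnesium sulfate heptahydrate 1.809 g; riboflavin 9.905 mg; sodium acetate trihydrate 6.250 g; L-tryptophan 357.390 mg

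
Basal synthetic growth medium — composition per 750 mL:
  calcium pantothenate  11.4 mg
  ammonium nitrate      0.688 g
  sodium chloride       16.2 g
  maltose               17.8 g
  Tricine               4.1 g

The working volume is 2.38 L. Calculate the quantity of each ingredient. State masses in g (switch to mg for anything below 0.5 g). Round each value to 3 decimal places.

calcium pantothenate 36.176 mg; ammonium nitrate 2.183 g; sodium chloride 51.408 g; maltose 56.485 g; Tricine 13.011 g

Ratio of target to recipe volume: 2380 / 750 = 3.17333.
calcium pantothenate: 11.4 mg × (2380 mL / 750 mL) = 36.176 mg
ammonium nitrate: 0.688 g × (2380 mL / 750 mL) = 2.183 g
sodium chloride: 16.2 g × (2380 mL / 750 mL) = 51.408 g
maltose: 17.8 g × (2380 mL / 750 mL) = 56.485 g
Tricine: 4.1 g × (2380 mL / 750 mL) = 13.011 g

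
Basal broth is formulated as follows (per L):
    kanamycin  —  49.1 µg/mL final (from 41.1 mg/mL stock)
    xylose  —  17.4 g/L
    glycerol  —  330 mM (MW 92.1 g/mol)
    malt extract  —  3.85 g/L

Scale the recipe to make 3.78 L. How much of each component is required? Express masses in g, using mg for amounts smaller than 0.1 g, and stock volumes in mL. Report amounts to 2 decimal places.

kanamycin 4.52 mL; xylose 65.77 g; glycerol 114.89 g; malt extract 14.55 g

Working volume: 3.78 L.
kanamycin: V = C2·V2/C1 = 49.1 µg/mL × 3780 mL ÷ 41100 µg/mL = 4.52 mL
xylose: 17.4 g/L × 3.78 L = 65.77 g
glycerol: 330 mmol/L × 92.1 g/mol × 3.78 L ÷ 1000 = 114.89 g
malt extract: 3.85 g/L × 3.78 L = 14.55 g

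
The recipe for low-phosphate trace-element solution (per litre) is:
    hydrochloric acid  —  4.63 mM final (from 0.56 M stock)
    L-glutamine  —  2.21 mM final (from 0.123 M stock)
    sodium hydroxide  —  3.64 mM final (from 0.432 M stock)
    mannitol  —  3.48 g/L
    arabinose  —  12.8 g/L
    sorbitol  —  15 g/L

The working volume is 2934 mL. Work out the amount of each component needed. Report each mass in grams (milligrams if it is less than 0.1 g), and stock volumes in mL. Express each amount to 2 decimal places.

hydrochloric acid 24.26 mL; L-glutamine 52.72 mL; sodium hydroxide 24.72 mL; mannitol 10.21 g; arabinose 37.56 g; sorbitol 44.01 g

Working volume: 2934 mL = 2.934 L.
hydrochloric acid: C1V1 = C2V2 → 4.63 mM × 2934 mL ÷ 560 mM = 24.26 mL
L-glutamine: dilute stock: 2.21 mM × 2934 mL ÷ 123 mM = 52.72 mL
sodium hydroxide: dilute stock: 3.64 mM × 2934 mL ÷ 432 mM = 24.72 mL
mannitol: 3.48 g/L × 2.934 L = 10.21 g
arabinose: 12.8 g/L × 2.934 L = 37.56 g
sorbitol: 15 g/L × 2.934 L = 44.01 g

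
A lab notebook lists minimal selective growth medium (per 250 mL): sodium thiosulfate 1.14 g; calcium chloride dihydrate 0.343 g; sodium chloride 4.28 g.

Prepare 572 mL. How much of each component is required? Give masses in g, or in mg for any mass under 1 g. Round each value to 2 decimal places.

sodium thiosulfate 2.61 g; calcium chloride dihydrate 784.78 mg; sodium chloride 9.79 g

Ratio of target to recipe volume: 572 / 250 = 2.288.
sodium thiosulfate: 1.14 g × (572 mL / 250 mL) = 2.61 g
calcium chloride dihydrate: 0.343 g × (572 mL / 250 mL) = 0.784784 g = 784.78 mg
sodium chloride: 4.28 g × (572 mL / 250 mL) = 9.79 g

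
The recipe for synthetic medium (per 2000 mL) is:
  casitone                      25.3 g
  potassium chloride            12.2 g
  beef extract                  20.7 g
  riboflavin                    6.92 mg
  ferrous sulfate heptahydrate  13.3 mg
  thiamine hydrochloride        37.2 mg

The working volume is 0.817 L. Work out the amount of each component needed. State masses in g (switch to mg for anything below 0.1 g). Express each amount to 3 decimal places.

Scale factor = 817 mL / 2000 mL = 0.4085.
casitone: 25.3 g × (817 mL / 2000 mL) = 10.335 g
potassium chloride: 12.2 g × (817 mL / 2000 mL) = 4.984 g
beef extract: 20.7 g × (817 mL / 2000 mL) = 8.456 g
riboflavin: 6.92 mg × (817 mL / 2000 mL) = 2.827 mg
ferrous sulfate heptahydrate: 13.3 mg × (817 mL / 2000 mL) = 5.433 mg
thiamine hydrochloride: 37.2 mg × (817 mL / 2000 mL) = 15.196 mg

casitone 10.335 g; potassium chloride 4.984 g; beef extract 8.456 g; riboflavin 2.827 mg; ferrous sulfate heptahydrate 5.433 mg; thiamine hydrochloride 15.196 mg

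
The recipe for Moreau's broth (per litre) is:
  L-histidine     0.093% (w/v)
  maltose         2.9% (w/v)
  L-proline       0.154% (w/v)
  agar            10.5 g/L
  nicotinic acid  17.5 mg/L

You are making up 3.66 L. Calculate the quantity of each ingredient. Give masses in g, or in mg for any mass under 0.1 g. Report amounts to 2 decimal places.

L-histidine 3.40 g; maltose 106.14 g; L-proline 5.64 g; agar 38.43 g; nicotinic acid 64.05 mg

Working volume: 3.66 L.
L-histidine: 0.093% w/v = 0.93 g/L → 0.93 × 3.66 L = 3.40 g
maltose: 2.9% w/v = 29 g/L → 29 × 3.66 L = 106.14 g
L-proline: 0.154 g per 100 mL × 3660 mL ÷ 100 = 5.64 g
agar: 10.5 g/L × 3.66 L = 38.43 g
nicotinic acid: 17.5 mg/L × 3.66 L = 64.05 mg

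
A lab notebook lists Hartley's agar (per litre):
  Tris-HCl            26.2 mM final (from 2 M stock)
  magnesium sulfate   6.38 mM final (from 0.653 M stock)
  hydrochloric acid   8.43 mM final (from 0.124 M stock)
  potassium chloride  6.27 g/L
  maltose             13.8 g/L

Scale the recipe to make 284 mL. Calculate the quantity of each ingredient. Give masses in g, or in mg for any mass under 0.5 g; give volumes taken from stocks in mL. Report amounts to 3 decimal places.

Tris-HCl 3.720 mL; magnesium sulfate 2.775 mL; hydrochloric acid 19.307 mL; potassium chloride 1.781 g; maltose 3.919 g

Scale factor relative to 1 L: 0.284.
Tris-HCl: C1V1 = C2V2 → 26.2 mM × 284 mL ÷ 2000 mM = 3.720 mL
magnesium sulfate: dilute stock: 6.38 mM × 284 mL ÷ 653 mM = 2.775 mL
hydrochloric acid: V = C2·V2/C1 = 8.43 mM × 284 mL ÷ 124 mM = 19.307 mL
potassium chloride: 6.27 g/L × 0.284 L = 1.781 g
maltose: 13.8 g/L × 0.284 L = 3.919 g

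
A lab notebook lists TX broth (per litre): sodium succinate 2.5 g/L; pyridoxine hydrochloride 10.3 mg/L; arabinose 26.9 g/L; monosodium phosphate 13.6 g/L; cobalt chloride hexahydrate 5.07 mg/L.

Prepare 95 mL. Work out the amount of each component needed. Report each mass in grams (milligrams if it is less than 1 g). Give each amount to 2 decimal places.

sodium succinate 237.50 mg; pyridoxine hydrochloride 0.98 mg; arabinose 2.56 g; monosodium phosphate 1.29 g; cobalt chloride hexahydrate 0.48 mg

Working volume: 95 mL = 0.095 L.
sodium succinate: 2.5 g/L × 0.095 L = 0.2375 g = 237.50 mg
pyridoxine hydrochloride: 10.3 mg/L × 0.095 L = 0.98 mg
arabinose: 26.9 g/L × 0.095 L = 2.56 g
monosodium phosphate: 13.6 g/L × 0.095 L = 1.29 g
cobalt chloride hexahydrate: 5.07 mg/L × 0.095 L = 0.48 mg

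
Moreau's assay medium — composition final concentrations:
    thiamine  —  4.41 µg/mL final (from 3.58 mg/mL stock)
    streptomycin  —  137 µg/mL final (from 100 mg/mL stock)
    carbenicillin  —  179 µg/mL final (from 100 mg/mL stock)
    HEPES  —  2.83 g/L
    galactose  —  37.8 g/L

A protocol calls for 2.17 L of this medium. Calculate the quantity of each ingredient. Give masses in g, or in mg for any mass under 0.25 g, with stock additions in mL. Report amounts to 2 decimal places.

Working volume: 2.17 L.
thiamine: C1V1 = C2V2 → 4.41 µg/mL × 2170 mL ÷ 3580 µg/mL = 2.67 mL
streptomycin: dilute stock: 137 µg/mL × 2170 mL ÷ 100000 µg/mL = 2.97 mL
carbenicillin: V = C2·V2/C1 = 179 µg/mL × 2170 mL ÷ 100000 µg/mL = 3.88 mL
HEPES: 2.83 g/L × 2.17 L = 6.14 g
galactose: 37.8 g/L × 2.17 L = 82.03 g

thiamine 2.67 mL; streptomycin 2.97 mL; carbenicillin 3.88 mL; HEPES 6.14 g; galactose 82.03 g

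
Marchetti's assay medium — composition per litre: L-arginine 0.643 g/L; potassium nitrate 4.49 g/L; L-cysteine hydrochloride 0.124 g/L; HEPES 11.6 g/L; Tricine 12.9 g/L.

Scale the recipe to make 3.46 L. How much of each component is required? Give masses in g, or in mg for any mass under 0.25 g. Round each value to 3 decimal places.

L-arginine 2.225 g; potassium nitrate 15.535 g; L-cysteine hydrochloride 0.429 g; HEPES 40.136 g; Tricine 44.634 g

Scale factor relative to 1 L: 3.46.
L-arginine: 0.643 g/L × 3.46 L = 2.225 g
potassium nitrate: 4.49 g/L × 3.46 L = 15.535 g
L-cysteine hydrochloride: 0.124 g/L × 3.46 L = 0.429 g
HEPES: 11.6 g/L × 3.46 L = 40.136 g
Tricine: 12.9 g/L × 3.46 L = 44.634 g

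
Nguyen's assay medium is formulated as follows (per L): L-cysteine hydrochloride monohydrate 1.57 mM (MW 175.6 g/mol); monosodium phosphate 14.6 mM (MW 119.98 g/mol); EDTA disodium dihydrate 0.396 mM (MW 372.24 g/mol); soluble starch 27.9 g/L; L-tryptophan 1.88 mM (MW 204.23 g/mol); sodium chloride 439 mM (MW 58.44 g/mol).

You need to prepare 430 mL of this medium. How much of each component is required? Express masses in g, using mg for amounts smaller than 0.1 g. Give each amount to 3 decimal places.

Target volume = 430 mL = 0.43 L.
L-cysteine hydrochloride monohydrate: 1.57 mmol/L × 175.6 g/mol × 0.43 L ÷ 1000 = 0.119 g
monosodium phosphate: 14.6 mmol/L × 119.98 g/mol × 0.43 L ÷ 1000 = 0.753 g
EDTA disodium dihydrate: 0.396 mmol/L × 372.24 mg/mmol × 0.43 L = 63.385 mg
soluble starch: 27.9 g/L × 0.43 L = 11.997 g
L-tryptophan: 1.88 mmol/L × 204.23 g/mol × 0.43 L ÷ 1000 = 0.165 g
sodium chloride: 439 mmol/L × 58.44 g/mol × 0.43 L ÷ 1000 = 11.032 g

L-cysteine hydrochloride monohydrate 0.119 g; monosodium phosphate 0.753 g; EDTA disodium dihydrate 63.385 mg; soluble starch 11.997 g; L-tryptophan 0.165 g; sodium chloride 11.032 g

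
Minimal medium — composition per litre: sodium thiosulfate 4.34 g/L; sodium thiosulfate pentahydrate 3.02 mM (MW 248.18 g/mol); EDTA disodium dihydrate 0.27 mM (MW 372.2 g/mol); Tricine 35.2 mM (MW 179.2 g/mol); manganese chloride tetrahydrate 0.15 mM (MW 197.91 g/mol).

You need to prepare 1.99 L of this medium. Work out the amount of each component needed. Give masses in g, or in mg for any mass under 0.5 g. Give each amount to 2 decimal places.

Scale factor relative to 1 L: 1.99.
sodium thiosulfate: 4.34 g/L × 1.99 L = 8.64 g
sodium thiosulfate pentahydrate: 3.02 mmol/L × 248.18 g/mol × 1.99 L ÷ 1000 = 1.49 g
EDTA disodium dihydrate: 0.27 mmol/L × 372.2 mg/mmol × 1.99 L = 199.98 mg
Tricine: 35.2 mmol/L × 179.2 g/mol × 1.99 L ÷ 1000 = 12.55 g
manganese chloride tetrahydrate: 0.15 mmol/L × 197.91 mg/mmol × 1.99 L = 59.08 mg

sodium thiosulfate 8.64 g; sodium thiosulfate pentahydrate 1.49 g; EDTA disodium dihydrate 199.98 mg; Tricine 12.55 g; manganese chloride tetrahydrate 59.08 mg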